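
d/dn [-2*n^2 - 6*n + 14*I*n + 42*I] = -4*n - 6 + 14*I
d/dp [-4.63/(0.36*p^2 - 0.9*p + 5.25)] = (3.3336*p - 4.167)/(0.36*p^2 - 0.9*p + 5.25)^2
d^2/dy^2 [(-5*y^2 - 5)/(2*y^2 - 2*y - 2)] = 5*(-y^3 - 6*y^2 + 3*y - 3)/(y^6 - 3*y^5 + 5*y^3 - 3*y - 1)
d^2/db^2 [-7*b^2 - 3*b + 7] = -14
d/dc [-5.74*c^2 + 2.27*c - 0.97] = 2.27 - 11.48*c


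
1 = 1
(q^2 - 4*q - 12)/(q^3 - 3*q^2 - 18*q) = (q + 2)/(q*(q + 3))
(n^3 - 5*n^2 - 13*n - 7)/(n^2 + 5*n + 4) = (n^2 - 6*n - 7)/(n + 4)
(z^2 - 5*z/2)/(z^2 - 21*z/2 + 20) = z/(z - 8)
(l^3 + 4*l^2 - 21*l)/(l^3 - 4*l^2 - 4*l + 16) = l*(l^2 + 4*l - 21)/(l^3 - 4*l^2 - 4*l + 16)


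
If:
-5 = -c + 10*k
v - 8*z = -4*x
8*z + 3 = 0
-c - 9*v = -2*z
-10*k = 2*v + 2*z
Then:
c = 213/28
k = 73/280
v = -13/14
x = -29/56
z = -3/8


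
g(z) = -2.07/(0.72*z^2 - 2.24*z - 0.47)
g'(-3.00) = -0.08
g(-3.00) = -0.16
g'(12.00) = 0.01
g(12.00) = -0.03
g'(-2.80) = -0.10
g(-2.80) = -0.18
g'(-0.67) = -3.62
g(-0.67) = -1.53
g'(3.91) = 2.22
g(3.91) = -1.16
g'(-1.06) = -1.06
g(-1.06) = -0.76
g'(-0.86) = -1.82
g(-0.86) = -1.04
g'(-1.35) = -0.58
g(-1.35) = -0.54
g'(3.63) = 7.87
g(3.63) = -2.34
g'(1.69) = 0.08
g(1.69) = 0.94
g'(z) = -2.07*(2.24 - 1.44*z)/(0.72*z^2 - 2.24*z - 0.47)^2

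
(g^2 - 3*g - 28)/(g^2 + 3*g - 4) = (g - 7)/(g - 1)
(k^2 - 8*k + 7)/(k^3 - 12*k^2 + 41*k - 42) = (k - 1)/(k^2 - 5*k + 6)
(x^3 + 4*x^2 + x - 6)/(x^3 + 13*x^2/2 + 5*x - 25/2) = 2*(x^2 + 5*x + 6)/(2*x^2 + 15*x + 25)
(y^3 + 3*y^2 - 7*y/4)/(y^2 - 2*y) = (y^2 + 3*y - 7/4)/(y - 2)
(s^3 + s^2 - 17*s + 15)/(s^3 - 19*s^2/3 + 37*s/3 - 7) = 3*(s + 5)/(3*s - 7)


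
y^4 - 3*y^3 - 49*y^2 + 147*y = y*(y - 7)*(y - 3)*(y + 7)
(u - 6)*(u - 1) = u^2 - 7*u + 6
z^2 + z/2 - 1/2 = (z - 1/2)*(z + 1)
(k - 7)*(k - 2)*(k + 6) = k^3 - 3*k^2 - 40*k + 84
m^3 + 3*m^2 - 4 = (m - 1)*(m + 2)^2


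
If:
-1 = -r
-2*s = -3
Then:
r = 1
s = 3/2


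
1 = 1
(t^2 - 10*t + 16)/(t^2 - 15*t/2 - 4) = 2*(t - 2)/(2*t + 1)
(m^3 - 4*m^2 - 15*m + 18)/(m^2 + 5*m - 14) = (m^3 - 4*m^2 - 15*m + 18)/(m^2 + 5*m - 14)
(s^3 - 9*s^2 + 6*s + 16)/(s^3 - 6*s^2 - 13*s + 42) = (s^2 - 7*s - 8)/(s^2 - 4*s - 21)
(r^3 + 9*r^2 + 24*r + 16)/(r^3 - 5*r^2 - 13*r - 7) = (r^2 + 8*r + 16)/(r^2 - 6*r - 7)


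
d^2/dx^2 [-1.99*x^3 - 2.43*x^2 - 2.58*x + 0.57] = -11.94*x - 4.86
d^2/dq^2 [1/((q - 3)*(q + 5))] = 2*((q - 3)^2 + (q - 3)*(q + 5) + (q + 5)^2)/((q - 3)^3*(q + 5)^3)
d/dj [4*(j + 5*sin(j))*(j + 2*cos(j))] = -4*(j + 5*sin(j))*(2*sin(j) - 1) + 4*(j + 2*cos(j))*(5*cos(j) + 1)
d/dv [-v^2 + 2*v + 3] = 2 - 2*v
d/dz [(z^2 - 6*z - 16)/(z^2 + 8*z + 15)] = 2*(7*z^2 + 31*z + 19)/(z^4 + 16*z^3 + 94*z^2 + 240*z + 225)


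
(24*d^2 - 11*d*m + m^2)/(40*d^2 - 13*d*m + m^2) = (3*d - m)/(5*d - m)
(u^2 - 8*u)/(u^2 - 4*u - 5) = u*(8 - u)/(-u^2 + 4*u + 5)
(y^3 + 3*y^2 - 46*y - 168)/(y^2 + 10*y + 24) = y - 7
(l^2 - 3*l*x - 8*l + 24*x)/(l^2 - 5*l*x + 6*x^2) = (8 - l)/(-l + 2*x)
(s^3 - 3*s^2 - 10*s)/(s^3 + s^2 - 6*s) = (s^2 - 3*s - 10)/(s^2 + s - 6)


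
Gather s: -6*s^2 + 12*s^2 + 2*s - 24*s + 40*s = 6*s^2 + 18*s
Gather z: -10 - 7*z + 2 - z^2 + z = -z^2 - 6*z - 8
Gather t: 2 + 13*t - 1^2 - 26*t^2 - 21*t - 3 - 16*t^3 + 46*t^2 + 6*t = -16*t^3 + 20*t^2 - 2*t - 2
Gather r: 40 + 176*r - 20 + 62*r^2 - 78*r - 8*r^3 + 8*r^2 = -8*r^3 + 70*r^2 + 98*r + 20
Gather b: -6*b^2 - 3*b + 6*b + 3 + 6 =-6*b^2 + 3*b + 9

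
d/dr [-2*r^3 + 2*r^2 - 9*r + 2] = -6*r^2 + 4*r - 9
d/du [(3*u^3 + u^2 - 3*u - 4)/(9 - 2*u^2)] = (-6*u^4 + 75*u^2 + 2*u - 27)/(4*u^4 - 36*u^2 + 81)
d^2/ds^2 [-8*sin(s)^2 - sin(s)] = sin(s) - 16*cos(2*s)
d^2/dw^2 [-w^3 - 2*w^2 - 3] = -6*w - 4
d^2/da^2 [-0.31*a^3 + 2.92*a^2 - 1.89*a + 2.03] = 5.84 - 1.86*a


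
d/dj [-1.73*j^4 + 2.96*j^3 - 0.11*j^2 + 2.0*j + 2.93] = -6.92*j^3 + 8.88*j^2 - 0.22*j + 2.0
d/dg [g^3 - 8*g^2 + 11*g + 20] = 3*g^2 - 16*g + 11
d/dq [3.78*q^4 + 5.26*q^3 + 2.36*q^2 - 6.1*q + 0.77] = 15.12*q^3 + 15.78*q^2 + 4.72*q - 6.1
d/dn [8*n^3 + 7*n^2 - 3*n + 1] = 24*n^2 + 14*n - 3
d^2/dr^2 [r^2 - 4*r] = 2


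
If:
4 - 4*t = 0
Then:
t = 1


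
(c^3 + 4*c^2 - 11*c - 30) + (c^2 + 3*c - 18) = c^3 + 5*c^2 - 8*c - 48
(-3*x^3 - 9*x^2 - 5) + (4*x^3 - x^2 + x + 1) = x^3 - 10*x^2 + x - 4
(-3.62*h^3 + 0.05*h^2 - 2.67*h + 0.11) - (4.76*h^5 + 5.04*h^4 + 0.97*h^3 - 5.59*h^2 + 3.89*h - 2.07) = -4.76*h^5 - 5.04*h^4 - 4.59*h^3 + 5.64*h^2 - 6.56*h + 2.18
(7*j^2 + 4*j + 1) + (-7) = 7*j^2 + 4*j - 6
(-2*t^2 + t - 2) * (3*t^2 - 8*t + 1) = -6*t^4 + 19*t^3 - 16*t^2 + 17*t - 2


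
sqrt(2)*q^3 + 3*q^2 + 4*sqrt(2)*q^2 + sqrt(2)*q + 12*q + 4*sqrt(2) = (q + 4)*(q + sqrt(2))*(sqrt(2)*q + 1)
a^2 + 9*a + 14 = (a + 2)*(a + 7)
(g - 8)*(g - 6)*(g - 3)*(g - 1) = g^4 - 18*g^3 + 107*g^2 - 234*g + 144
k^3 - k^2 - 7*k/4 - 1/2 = (k - 2)*(k + 1/2)^2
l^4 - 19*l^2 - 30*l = l*(l - 5)*(l + 2)*(l + 3)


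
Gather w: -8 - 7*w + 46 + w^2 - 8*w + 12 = w^2 - 15*w + 50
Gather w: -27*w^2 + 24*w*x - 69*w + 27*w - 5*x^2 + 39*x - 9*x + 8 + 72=-27*w^2 + w*(24*x - 42) - 5*x^2 + 30*x + 80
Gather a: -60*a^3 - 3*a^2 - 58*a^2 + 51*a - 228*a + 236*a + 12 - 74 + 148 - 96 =-60*a^3 - 61*a^2 + 59*a - 10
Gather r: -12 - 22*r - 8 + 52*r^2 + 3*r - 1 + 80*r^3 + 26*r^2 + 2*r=80*r^3 + 78*r^2 - 17*r - 21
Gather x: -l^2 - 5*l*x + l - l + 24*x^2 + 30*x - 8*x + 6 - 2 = -l^2 + 24*x^2 + x*(22 - 5*l) + 4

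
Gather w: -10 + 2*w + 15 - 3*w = 5 - w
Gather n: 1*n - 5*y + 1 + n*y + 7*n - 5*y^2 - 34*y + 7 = n*(y + 8) - 5*y^2 - 39*y + 8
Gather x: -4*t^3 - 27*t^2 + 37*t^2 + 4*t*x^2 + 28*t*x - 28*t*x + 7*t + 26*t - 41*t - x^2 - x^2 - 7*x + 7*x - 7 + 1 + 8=-4*t^3 + 10*t^2 - 8*t + x^2*(4*t - 2) + 2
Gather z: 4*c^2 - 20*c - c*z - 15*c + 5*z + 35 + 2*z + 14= 4*c^2 - 35*c + z*(7 - c) + 49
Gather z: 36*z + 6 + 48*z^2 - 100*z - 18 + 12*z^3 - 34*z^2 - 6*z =12*z^3 + 14*z^2 - 70*z - 12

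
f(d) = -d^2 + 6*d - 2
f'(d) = 6 - 2*d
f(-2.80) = -26.64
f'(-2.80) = 11.60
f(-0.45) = -4.90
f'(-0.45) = 6.90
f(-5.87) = -71.68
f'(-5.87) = 17.74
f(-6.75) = -88.06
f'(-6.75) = 19.50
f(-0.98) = -8.84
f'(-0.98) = 7.96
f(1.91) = 5.81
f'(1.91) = 2.18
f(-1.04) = -9.32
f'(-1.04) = 8.08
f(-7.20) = -97.04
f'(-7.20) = 20.40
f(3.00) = 7.00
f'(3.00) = 0.00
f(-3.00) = -29.00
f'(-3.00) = 12.00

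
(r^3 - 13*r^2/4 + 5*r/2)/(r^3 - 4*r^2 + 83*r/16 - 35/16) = 4*r*(r - 2)/(4*r^2 - 11*r + 7)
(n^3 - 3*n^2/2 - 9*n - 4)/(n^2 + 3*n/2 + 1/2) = (n^2 - 2*n - 8)/(n + 1)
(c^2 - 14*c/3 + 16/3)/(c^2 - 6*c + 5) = (3*c^2 - 14*c + 16)/(3*(c^2 - 6*c + 5))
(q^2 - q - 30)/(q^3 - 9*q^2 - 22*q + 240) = 1/(q - 8)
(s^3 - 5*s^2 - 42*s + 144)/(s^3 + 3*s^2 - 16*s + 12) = (s^2 - 11*s + 24)/(s^2 - 3*s + 2)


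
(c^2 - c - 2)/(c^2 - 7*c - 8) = (c - 2)/(c - 8)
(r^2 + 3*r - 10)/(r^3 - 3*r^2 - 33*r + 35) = (r - 2)/(r^2 - 8*r + 7)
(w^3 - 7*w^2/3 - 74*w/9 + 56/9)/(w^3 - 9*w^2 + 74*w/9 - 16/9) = (3*w^2 - 5*w - 28)/(3*w^2 - 25*w + 8)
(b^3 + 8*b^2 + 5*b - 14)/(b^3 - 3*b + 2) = (b + 7)/(b - 1)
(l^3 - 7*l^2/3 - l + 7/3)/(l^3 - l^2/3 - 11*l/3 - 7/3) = (l - 1)/(l + 1)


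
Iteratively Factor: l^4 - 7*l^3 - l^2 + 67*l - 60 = (l - 5)*(l^3 - 2*l^2 - 11*l + 12) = (l - 5)*(l - 4)*(l^2 + 2*l - 3) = (l - 5)*(l - 4)*(l + 3)*(l - 1)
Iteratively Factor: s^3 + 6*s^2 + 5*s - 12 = (s + 4)*(s^2 + 2*s - 3) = (s + 3)*(s + 4)*(s - 1)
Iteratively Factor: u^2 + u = (u + 1)*(u)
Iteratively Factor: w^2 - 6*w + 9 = (w - 3)*(w - 3)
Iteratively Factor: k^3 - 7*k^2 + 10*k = (k - 5)*(k^2 - 2*k) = (k - 5)*(k - 2)*(k)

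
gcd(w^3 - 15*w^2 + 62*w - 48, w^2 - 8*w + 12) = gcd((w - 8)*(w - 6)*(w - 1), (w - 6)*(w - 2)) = w - 6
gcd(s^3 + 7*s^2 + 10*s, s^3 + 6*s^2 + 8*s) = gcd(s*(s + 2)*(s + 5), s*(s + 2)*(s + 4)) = s^2 + 2*s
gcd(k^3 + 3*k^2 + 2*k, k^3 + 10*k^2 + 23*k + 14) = k^2 + 3*k + 2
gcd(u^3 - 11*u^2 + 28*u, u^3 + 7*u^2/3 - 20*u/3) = u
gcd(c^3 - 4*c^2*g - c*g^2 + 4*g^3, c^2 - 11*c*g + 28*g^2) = c - 4*g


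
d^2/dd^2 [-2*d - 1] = 0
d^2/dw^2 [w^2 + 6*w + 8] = 2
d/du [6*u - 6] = 6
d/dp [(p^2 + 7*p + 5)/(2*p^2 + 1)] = (-14*p^2 - 18*p + 7)/(4*p^4 + 4*p^2 + 1)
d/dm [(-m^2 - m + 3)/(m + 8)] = (-m^2 - 16*m - 11)/(m^2 + 16*m + 64)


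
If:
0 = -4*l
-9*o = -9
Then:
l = 0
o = 1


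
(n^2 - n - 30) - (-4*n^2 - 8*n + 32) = 5*n^2 + 7*n - 62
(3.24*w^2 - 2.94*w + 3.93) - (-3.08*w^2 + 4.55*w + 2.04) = 6.32*w^2 - 7.49*w + 1.89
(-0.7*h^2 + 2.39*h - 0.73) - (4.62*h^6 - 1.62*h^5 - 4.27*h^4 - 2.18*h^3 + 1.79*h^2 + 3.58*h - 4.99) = -4.62*h^6 + 1.62*h^5 + 4.27*h^4 + 2.18*h^3 - 2.49*h^2 - 1.19*h + 4.26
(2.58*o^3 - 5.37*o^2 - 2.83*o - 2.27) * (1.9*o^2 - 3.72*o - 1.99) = 4.902*o^5 - 19.8006*o^4 + 9.4652*o^3 + 16.9009*o^2 + 14.0761*o + 4.5173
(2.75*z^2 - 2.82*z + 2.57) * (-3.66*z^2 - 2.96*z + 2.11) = -10.065*z^4 + 2.1812*z^3 + 4.7435*z^2 - 13.5574*z + 5.4227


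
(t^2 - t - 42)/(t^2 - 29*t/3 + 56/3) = 3*(t + 6)/(3*t - 8)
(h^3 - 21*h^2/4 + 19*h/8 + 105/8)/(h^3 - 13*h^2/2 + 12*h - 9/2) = (8*h^2 - 18*h - 35)/(4*(2*h^2 - 7*h + 3))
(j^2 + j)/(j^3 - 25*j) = (j + 1)/(j^2 - 25)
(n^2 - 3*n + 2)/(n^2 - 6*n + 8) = (n - 1)/(n - 4)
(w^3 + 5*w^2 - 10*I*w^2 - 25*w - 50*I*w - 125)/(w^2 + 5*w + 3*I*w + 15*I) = (w^2 - 10*I*w - 25)/(w + 3*I)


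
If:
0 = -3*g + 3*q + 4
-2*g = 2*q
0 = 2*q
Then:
No Solution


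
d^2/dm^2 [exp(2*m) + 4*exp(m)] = 4*(exp(m) + 1)*exp(m)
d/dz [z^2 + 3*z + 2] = 2*z + 3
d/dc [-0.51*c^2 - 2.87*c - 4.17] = -1.02*c - 2.87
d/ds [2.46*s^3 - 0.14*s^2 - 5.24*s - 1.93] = 7.38*s^2 - 0.28*s - 5.24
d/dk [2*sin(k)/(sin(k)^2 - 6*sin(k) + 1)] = 2*cos(k)^3/(sin(k)^2 - 6*sin(k) + 1)^2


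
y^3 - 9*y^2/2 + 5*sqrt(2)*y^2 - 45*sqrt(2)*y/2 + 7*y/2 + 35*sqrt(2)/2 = (y - 7/2)*(y - 1)*(y + 5*sqrt(2))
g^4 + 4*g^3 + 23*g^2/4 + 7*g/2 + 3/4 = (g + 1/2)*(g + 1)^2*(g + 3/2)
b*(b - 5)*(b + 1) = b^3 - 4*b^2 - 5*b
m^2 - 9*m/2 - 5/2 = (m - 5)*(m + 1/2)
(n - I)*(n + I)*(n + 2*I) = n^3 + 2*I*n^2 + n + 2*I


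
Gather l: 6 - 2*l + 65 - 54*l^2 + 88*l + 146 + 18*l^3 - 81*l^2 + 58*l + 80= 18*l^3 - 135*l^2 + 144*l + 297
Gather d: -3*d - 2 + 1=-3*d - 1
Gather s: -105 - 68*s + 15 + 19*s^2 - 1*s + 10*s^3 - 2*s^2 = 10*s^3 + 17*s^2 - 69*s - 90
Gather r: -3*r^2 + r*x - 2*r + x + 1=-3*r^2 + r*(x - 2) + x + 1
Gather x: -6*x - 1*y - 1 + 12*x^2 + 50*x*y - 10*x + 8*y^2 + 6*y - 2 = 12*x^2 + x*(50*y - 16) + 8*y^2 + 5*y - 3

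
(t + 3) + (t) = 2*t + 3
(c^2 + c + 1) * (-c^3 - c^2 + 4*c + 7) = -c^5 - 2*c^4 + 2*c^3 + 10*c^2 + 11*c + 7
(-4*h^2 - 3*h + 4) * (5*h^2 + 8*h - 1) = -20*h^4 - 47*h^3 + 35*h - 4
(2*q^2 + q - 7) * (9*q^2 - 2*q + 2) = 18*q^4 + 5*q^3 - 61*q^2 + 16*q - 14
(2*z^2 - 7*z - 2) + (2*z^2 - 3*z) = 4*z^2 - 10*z - 2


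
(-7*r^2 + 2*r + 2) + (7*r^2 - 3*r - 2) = -r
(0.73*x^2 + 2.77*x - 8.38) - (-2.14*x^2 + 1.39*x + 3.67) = 2.87*x^2 + 1.38*x - 12.05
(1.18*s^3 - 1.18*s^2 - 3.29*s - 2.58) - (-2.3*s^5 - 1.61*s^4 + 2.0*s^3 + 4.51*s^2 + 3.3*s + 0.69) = 2.3*s^5 + 1.61*s^4 - 0.82*s^3 - 5.69*s^2 - 6.59*s - 3.27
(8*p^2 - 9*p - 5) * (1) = 8*p^2 - 9*p - 5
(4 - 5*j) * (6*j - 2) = -30*j^2 + 34*j - 8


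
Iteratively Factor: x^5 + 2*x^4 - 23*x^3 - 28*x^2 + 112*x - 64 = (x - 1)*(x^4 + 3*x^3 - 20*x^2 - 48*x + 64) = (x - 1)*(x + 4)*(x^3 - x^2 - 16*x + 16) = (x - 1)^2*(x + 4)*(x^2 - 16) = (x - 1)^2*(x + 4)^2*(x - 4)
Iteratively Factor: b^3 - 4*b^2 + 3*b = (b - 3)*(b^2 - b) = b*(b - 3)*(b - 1)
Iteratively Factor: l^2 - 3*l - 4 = (l - 4)*(l + 1)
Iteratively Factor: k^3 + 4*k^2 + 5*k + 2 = (k + 1)*(k^2 + 3*k + 2) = (k + 1)*(k + 2)*(k + 1)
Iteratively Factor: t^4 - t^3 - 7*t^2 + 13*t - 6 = (t - 1)*(t^3 - 7*t + 6) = (t - 2)*(t - 1)*(t^2 + 2*t - 3) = (t - 2)*(t - 1)^2*(t + 3)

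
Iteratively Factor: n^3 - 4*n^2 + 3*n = (n - 3)*(n^2 - n) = n*(n - 3)*(n - 1)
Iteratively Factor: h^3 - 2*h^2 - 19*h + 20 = (h + 4)*(h^2 - 6*h + 5) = (h - 1)*(h + 4)*(h - 5)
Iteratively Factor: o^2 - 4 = (o - 2)*(o + 2)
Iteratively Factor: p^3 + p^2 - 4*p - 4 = (p - 2)*(p^2 + 3*p + 2) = (p - 2)*(p + 1)*(p + 2)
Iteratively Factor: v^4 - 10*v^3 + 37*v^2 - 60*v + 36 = (v - 2)*(v^3 - 8*v^2 + 21*v - 18) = (v - 3)*(v - 2)*(v^2 - 5*v + 6) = (v - 3)^2*(v - 2)*(v - 2)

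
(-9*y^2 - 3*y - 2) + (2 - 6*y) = -9*y^2 - 9*y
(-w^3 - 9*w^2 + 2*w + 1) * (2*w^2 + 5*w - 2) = -2*w^5 - 23*w^4 - 39*w^3 + 30*w^2 + w - 2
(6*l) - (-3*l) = 9*l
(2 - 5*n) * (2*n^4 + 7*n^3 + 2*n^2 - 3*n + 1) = -10*n^5 - 31*n^4 + 4*n^3 + 19*n^2 - 11*n + 2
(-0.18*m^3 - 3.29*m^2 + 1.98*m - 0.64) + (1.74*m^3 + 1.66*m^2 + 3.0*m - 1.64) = 1.56*m^3 - 1.63*m^2 + 4.98*m - 2.28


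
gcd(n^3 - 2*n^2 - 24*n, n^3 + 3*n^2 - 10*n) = n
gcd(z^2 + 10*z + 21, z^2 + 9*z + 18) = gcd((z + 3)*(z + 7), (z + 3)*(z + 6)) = z + 3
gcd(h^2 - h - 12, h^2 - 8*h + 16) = h - 4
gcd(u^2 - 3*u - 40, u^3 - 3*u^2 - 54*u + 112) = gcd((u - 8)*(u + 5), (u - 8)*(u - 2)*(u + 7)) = u - 8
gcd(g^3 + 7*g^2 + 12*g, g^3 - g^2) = g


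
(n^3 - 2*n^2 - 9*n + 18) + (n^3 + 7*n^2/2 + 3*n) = 2*n^3 + 3*n^2/2 - 6*n + 18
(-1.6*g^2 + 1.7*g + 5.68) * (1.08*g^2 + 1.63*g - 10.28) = -1.728*g^4 - 0.772*g^3 + 25.3534*g^2 - 8.2176*g - 58.3904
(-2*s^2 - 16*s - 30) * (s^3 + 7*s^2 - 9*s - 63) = -2*s^5 - 30*s^4 - 124*s^3 + 60*s^2 + 1278*s + 1890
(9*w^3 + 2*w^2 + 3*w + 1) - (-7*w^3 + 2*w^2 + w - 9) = 16*w^3 + 2*w + 10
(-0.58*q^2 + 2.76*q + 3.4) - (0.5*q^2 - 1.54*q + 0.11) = -1.08*q^2 + 4.3*q + 3.29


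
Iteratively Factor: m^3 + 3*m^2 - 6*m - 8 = (m + 1)*(m^2 + 2*m - 8) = (m + 1)*(m + 4)*(m - 2)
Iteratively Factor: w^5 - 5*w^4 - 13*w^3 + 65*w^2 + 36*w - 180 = (w - 3)*(w^4 - 2*w^3 - 19*w^2 + 8*w + 60) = (w - 3)*(w - 2)*(w^3 - 19*w - 30) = (w - 3)*(w - 2)*(w + 3)*(w^2 - 3*w - 10) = (w - 5)*(w - 3)*(w - 2)*(w + 3)*(w + 2)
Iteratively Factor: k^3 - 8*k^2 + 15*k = (k)*(k^2 - 8*k + 15) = k*(k - 5)*(k - 3)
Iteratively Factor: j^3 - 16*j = (j)*(j^2 - 16) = j*(j + 4)*(j - 4)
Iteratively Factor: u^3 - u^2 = (u)*(u^2 - u) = u*(u - 1)*(u)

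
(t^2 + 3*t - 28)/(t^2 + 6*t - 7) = (t - 4)/(t - 1)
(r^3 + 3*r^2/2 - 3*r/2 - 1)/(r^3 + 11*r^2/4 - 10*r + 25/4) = 2*(2*r^2 + 5*r + 2)/(4*r^2 + 15*r - 25)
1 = 1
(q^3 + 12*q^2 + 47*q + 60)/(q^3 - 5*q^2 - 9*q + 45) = (q^2 + 9*q + 20)/(q^2 - 8*q + 15)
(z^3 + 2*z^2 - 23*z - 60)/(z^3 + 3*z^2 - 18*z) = (z^3 + 2*z^2 - 23*z - 60)/(z*(z^2 + 3*z - 18))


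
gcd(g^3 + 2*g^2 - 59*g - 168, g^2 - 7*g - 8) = g - 8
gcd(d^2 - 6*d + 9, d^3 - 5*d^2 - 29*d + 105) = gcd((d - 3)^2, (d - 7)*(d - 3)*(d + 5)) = d - 3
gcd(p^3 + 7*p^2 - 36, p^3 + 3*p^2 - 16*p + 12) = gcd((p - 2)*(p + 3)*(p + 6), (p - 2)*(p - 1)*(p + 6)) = p^2 + 4*p - 12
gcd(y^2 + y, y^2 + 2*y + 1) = y + 1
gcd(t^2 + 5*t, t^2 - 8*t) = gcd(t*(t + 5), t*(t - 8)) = t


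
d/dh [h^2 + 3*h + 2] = 2*h + 3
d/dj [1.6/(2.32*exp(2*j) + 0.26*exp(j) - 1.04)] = (-7.424*exp(j) - 0.416)*exp(j)/(2.32*exp(2*j) + 0.26*exp(j) - 1.04)^2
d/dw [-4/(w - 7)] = 4/(w - 7)^2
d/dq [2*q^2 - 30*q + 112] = 4*q - 30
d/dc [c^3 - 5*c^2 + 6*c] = 3*c^2 - 10*c + 6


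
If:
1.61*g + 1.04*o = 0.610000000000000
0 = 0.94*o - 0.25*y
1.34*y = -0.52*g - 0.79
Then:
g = 0.51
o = -0.21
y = -0.79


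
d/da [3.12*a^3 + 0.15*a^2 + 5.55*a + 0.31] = 9.36*a^2 + 0.3*a + 5.55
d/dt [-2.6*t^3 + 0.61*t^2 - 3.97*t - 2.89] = -7.8*t^2 + 1.22*t - 3.97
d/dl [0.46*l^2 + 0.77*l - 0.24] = 0.92*l + 0.77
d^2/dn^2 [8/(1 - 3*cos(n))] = 24*(-3*sin(n)^2 + cos(n) - 3)/(3*cos(n) - 1)^3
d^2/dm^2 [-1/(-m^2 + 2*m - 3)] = 2*(-m^2 + 2*m + 4*(m - 1)^2 - 3)/(m^2 - 2*m + 3)^3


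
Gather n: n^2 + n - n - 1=n^2 - 1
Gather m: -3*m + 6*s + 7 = -3*m + 6*s + 7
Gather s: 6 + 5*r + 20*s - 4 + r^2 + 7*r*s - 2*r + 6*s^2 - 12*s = r^2 + 3*r + 6*s^2 + s*(7*r + 8) + 2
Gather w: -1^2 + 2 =1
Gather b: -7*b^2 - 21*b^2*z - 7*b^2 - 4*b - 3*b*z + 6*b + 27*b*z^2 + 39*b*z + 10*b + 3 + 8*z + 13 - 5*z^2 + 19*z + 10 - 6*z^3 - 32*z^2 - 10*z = b^2*(-21*z - 14) + b*(27*z^2 + 36*z + 12) - 6*z^3 - 37*z^2 + 17*z + 26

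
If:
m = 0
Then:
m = 0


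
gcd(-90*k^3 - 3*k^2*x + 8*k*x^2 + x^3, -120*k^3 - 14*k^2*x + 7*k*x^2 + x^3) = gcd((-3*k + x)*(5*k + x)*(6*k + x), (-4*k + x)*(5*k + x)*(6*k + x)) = 30*k^2 + 11*k*x + x^2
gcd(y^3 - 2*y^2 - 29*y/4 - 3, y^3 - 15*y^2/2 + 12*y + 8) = y^2 - 7*y/2 - 2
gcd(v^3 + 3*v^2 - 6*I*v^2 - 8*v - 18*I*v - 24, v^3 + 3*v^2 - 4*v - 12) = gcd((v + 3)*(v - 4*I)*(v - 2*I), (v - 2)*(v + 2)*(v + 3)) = v + 3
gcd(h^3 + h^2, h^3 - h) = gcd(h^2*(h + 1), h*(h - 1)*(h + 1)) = h^2 + h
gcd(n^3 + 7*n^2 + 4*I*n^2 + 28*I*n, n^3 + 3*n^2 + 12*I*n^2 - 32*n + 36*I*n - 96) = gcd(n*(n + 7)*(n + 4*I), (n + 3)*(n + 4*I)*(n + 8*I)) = n + 4*I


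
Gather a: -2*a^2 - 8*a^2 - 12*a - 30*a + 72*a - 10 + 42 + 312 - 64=-10*a^2 + 30*a + 280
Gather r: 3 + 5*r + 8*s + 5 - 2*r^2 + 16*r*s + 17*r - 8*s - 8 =-2*r^2 + r*(16*s + 22)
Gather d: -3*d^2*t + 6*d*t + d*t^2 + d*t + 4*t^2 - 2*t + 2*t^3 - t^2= -3*d^2*t + d*(t^2 + 7*t) + 2*t^3 + 3*t^2 - 2*t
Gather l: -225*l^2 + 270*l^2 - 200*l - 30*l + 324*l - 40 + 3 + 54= 45*l^2 + 94*l + 17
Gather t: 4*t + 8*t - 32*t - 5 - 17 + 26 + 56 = 60 - 20*t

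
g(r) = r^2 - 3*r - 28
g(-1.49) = -21.31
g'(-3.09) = -9.18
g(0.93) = -29.93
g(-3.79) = -2.27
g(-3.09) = -9.18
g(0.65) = -29.53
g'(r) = 2*r - 3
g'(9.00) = 15.00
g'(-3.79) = -10.58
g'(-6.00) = -15.00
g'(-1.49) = -5.98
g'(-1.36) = -5.72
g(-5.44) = 17.91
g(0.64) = -29.51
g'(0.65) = -1.70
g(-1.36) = -22.07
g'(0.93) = -1.14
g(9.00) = 26.00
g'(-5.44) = -13.88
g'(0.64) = -1.72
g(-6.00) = 26.00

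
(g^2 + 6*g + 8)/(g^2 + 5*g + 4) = (g + 2)/(g + 1)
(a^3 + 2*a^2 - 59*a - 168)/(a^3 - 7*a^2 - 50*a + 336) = (a + 3)/(a - 6)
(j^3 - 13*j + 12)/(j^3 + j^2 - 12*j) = (j - 1)/j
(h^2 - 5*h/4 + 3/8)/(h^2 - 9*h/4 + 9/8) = (2*h - 1)/(2*h - 3)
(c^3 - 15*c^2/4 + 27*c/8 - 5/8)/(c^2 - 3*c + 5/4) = (4*c^2 - 5*c + 1)/(2*(2*c - 1))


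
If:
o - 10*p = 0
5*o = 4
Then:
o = 4/5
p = 2/25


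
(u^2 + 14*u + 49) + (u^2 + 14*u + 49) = 2*u^2 + 28*u + 98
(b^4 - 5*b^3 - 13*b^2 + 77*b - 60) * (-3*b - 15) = -3*b^5 + 114*b^3 - 36*b^2 - 975*b + 900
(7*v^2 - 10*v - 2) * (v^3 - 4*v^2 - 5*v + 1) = 7*v^5 - 38*v^4 + 3*v^3 + 65*v^2 - 2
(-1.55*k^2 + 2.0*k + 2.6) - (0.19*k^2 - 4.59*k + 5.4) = -1.74*k^2 + 6.59*k - 2.8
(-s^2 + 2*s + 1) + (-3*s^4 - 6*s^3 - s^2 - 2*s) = -3*s^4 - 6*s^3 - 2*s^2 + 1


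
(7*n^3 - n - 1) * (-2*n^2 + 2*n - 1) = -14*n^5 + 14*n^4 - 5*n^3 - n + 1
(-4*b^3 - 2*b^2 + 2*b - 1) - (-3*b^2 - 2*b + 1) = -4*b^3 + b^2 + 4*b - 2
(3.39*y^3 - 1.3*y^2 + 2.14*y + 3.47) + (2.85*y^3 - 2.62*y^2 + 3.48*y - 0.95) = 6.24*y^3 - 3.92*y^2 + 5.62*y + 2.52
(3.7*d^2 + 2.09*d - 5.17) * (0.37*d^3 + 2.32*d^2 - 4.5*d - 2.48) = 1.369*d^5 + 9.3573*d^4 - 13.7141*d^3 - 30.5754*d^2 + 18.0818*d + 12.8216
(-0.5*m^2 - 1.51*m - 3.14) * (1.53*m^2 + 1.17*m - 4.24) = -0.765*m^4 - 2.8953*m^3 - 4.4509*m^2 + 2.7286*m + 13.3136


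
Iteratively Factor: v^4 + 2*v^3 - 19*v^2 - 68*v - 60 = (v + 3)*(v^3 - v^2 - 16*v - 20) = (v + 2)*(v + 3)*(v^2 - 3*v - 10) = (v + 2)^2*(v + 3)*(v - 5)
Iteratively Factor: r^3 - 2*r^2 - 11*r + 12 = (r + 3)*(r^2 - 5*r + 4) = (r - 1)*(r + 3)*(r - 4)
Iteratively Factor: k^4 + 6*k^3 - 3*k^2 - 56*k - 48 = (k + 4)*(k^3 + 2*k^2 - 11*k - 12) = (k + 4)^2*(k^2 - 2*k - 3) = (k - 3)*(k + 4)^2*(k + 1)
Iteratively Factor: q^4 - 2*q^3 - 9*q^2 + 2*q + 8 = (q - 1)*(q^3 - q^2 - 10*q - 8) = (q - 4)*(q - 1)*(q^2 + 3*q + 2) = (q - 4)*(q - 1)*(q + 1)*(q + 2)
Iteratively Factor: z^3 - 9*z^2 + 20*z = (z - 5)*(z^2 - 4*z) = (z - 5)*(z - 4)*(z)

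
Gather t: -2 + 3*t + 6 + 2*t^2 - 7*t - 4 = 2*t^2 - 4*t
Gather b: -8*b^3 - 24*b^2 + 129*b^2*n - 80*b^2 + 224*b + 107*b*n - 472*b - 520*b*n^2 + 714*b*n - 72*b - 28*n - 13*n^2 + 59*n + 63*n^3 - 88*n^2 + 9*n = -8*b^3 + b^2*(129*n - 104) + b*(-520*n^2 + 821*n - 320) + 63*n^3 - 101*n^2 + 40*n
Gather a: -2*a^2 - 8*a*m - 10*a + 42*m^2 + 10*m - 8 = -2*a^2 + a*(-8*m - 10) + 42*m^2 + 10*m - 8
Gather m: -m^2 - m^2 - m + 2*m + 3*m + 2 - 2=-2*m^2 + 4*m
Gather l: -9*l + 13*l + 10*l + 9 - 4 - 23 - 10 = 14*l - 28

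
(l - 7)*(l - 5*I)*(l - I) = l^3 - 7*l^2 - 6*I*l^2 - 5*l + 42*I*l + 35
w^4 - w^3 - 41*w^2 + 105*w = w*(w - 5)*(w - 3)*(w + 7)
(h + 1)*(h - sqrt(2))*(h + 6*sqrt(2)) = h^3 + h^2 + 5*sqrt(2)*h^2 - 12*h + 5*sqrt(2)*h - 12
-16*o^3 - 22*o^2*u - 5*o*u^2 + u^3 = (-8*o + u)*(o + u)*(2*o + u)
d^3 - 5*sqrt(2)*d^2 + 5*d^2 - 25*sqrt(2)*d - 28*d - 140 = (d + 5)*(d - 7*sqrt(2))*(d + 2*sqrt(2))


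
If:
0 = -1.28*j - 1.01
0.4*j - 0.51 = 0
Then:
No Solution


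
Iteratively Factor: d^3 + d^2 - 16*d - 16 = (d - 4)*(d^2 + 5*d + 4) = (d - 4)*(d + 1)*(d + 4)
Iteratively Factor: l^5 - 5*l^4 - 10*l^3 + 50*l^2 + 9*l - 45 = (l - 1)*(l^4 - 4*l^3 - 14*l^2 + 36*l + 45) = (l - 1)*(l + 1)*(l^3 - 5*l^2 - 9*l + 45) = (l - 5)*(l - 1)*(l + 1)*(l^2 - 9) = (l - 5)*(l - 1)*(l + 1)*(l + 3)*(l - 3)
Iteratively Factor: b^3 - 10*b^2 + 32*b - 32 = (b - 4)*(b^2 - 6*b + 8) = (b - 4)*(b - 2)*(b - 4)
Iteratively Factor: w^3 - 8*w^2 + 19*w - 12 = (w - 4)*(w^2 - 4*w + 3) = (w - 4)*(w - 3)*(w - 1)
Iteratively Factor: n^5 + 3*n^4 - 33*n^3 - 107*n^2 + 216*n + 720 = (n - 5)*(n^4 + 8*n^3 + 7*n^2 - 72*n - 144) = (n - 5)*(n + 4)*(n^3 + 4*n^2 - 9*n - 36) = (n - 5)*(n + 4)^2*(n^2 - 9) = (n - 5)*(n + 3)*(n + 4)^2*(n - 3)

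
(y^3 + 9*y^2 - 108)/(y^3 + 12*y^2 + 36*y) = (y - 3)/y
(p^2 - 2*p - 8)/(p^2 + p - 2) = (p - 4)/(p - 1)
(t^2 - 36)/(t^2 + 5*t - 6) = (t - 6)/(t - 1)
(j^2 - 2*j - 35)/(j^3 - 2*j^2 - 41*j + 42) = (j + 5)/(j^2 + 5*j - 6)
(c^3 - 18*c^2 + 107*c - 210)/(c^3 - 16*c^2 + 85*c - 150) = (c - 7)/(c - 5)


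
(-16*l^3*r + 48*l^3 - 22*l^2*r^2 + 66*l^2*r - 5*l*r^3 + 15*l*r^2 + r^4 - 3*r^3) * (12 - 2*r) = 32*l^3*r^2 - 288*l^3*r + 576*l^3 + 44*l^2*r^3 - 396*l^2*r^2 + 792*l^2*r + 10*l*r^4 - 90*l*r^3 + 180*l*r^2 - 2*r^5 + 18*r^4 - 36*r^3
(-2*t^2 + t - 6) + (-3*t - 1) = -2*t^2 - 2*t - 7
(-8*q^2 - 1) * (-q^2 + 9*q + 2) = 8*q^4 - 72*q^3 - 15*q^2 - 9*q - 2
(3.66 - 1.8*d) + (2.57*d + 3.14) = 0.77*d + 6.8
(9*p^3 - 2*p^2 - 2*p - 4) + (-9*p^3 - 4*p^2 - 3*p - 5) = -6*p^2 - 5*p - 9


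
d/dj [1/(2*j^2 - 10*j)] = (5/2 - j)/(j^2*(j - 5)^2)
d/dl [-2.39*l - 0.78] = -2.39000000000000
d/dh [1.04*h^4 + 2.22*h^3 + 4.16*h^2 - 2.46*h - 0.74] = 4.16*h^3 + 6.66*h^2 + 8.32*h - 2.46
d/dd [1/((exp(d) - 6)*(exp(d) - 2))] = 2*(4 - exp(d))*exp(d)/(exp(4*d) - 16*exp(3*d) + 88*exp(2*d) - 192*exp(d) + 144)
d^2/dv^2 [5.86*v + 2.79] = 0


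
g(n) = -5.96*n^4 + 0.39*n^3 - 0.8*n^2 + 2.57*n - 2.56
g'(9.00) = -17296.42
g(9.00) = -38863.48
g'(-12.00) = 41385.77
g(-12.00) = -124409.08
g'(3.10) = -701.36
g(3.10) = -541.08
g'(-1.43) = 76.96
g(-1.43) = -33.93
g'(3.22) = -786.38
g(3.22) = -630.28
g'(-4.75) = 2591.55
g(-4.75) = -3108.65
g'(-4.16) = 1745.75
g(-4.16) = -1840.10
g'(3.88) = -1378.54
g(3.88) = -1332.60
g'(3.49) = -1002.17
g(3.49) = -870.95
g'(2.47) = -353.49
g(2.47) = -217.05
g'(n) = -23.84*n^3 + 1.17*n^2 - 1.6*n + 2.57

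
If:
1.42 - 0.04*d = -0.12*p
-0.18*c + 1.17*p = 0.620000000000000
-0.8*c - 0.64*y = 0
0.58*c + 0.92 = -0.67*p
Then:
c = -1.87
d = 36.23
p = 0.24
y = 2.33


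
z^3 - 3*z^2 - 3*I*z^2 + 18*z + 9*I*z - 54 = (z - 3)*(z - 6*I)*(z + 3*I)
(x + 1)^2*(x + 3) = x^3 + 5*x^2 + 7*x + 3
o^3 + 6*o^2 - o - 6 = (o - 1)*(o + 1)*(o + 6)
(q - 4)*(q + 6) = q^2 + 2*q - 24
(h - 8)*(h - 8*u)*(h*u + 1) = h^3*u - 8*h^2*u^2 - 8*h^2*u + h^2 + 64*h*u^2 - 8*h*u - 8*h + 64*u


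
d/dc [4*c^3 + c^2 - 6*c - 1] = 12*c^2 + 2*c - 6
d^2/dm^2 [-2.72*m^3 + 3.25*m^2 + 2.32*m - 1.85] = 6.5 - 16.32*m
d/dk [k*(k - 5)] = 2*k - 5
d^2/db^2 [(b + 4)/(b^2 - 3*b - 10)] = 2*((-3*b - 1)*(-b^2 + 3*b + 10) - (b + 4)*(2*b - 3)^2)/(-b^2 + 3*b + 10)^3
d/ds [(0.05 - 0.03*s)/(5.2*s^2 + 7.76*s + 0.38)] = (0.156*s^2 - 0.52*s - 0.3994)/(27.04*s^4 + 80.704*s^3 + 64.1696*s^2 + 5.8976*s + 0.1444)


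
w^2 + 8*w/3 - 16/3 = (w - 4/3)*(w + 4)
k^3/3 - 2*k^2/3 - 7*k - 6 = (k/3 + 1)*(k - 6)*(k + 1)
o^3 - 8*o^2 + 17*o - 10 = (o - 5)*(o - 2)*(o - 1)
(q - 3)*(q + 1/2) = q^2 - 5*q/2 - 3/2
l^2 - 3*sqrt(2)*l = l*(l - 3*sqrt(2))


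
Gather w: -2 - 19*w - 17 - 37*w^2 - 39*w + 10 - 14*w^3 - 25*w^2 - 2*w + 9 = -14*w^3 - 62*w^2 - 60*w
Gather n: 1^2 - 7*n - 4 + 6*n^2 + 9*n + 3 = 6*n^2 + 2*n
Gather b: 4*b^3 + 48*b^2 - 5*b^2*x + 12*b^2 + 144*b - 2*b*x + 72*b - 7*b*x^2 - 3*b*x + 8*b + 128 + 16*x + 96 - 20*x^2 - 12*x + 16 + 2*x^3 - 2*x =4*b^3 + b^2*(60 - 5*x) + b*(-7*x^2 - 5*x + 224) + 2*x^3 - 20*x^2 + 2*x + 240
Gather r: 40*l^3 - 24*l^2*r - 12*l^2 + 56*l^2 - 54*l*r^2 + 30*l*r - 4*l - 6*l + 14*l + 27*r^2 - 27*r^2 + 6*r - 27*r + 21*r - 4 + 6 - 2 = 40*l^3 + 44*l^2 - 54*l*r^2 + 4*l + r*(-24*l^2 + 30*l)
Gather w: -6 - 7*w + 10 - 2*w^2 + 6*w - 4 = -2*w^2 - w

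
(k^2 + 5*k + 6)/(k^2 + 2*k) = (k + 3)/k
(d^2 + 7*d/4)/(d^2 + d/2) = (4*d + 7)/(2*(2*d + 1))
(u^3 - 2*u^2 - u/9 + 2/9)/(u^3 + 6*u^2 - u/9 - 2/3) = (u - 2)/(u + 6)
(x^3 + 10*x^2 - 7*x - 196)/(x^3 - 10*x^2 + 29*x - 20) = (x^2 + 14*x + 49)/(x^2 - 6*x + 5)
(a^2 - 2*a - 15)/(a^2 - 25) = (a + 3)/(a + 5)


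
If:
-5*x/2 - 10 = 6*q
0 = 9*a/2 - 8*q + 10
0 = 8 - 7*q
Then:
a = -4/21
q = 8/7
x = -236/35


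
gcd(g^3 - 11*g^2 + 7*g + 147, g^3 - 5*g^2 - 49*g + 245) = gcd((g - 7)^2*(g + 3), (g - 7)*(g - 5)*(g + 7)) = g - 7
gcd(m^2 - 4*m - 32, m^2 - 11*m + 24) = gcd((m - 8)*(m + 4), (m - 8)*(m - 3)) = m - 8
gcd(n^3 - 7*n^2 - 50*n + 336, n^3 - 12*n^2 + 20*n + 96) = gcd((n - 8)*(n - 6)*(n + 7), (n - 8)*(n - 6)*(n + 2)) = n^2 - 14*n + 48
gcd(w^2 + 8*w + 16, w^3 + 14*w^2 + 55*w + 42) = 1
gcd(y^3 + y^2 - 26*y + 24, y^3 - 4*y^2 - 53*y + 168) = 1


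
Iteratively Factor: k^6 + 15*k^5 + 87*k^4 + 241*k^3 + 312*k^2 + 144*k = (k + 3)*(k^5 + 12*k^4 + 51*k^3 + 88*k^2 + 48*k) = (k + 1)*(k + 3)*(k^4 + 11*k^3 + 40*k^2 + 48*k) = (k + 1)*(k + 3)^2*(k^3 + 8*k^2 + 16*k) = k*(k + 1)*(k + 3)^2*(k^2 + 8*k + 16) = k*(k + 1)*(k + 3)^2*(k + 4)*(k + 4)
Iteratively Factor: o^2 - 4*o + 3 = (o - 3)*(o - 1)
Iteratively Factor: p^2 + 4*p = (p)*(p + 4)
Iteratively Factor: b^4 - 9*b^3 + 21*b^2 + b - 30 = (b + 1)*(b^3 - 10*b^2 + 31*b - 30) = (b - 5)*(b + 1)*(b^2 - 5*b + 6) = (b - 5)*(b - 2)*(b + 1)*(b - 3)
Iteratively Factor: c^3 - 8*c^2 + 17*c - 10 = (c - 1)*(c^2 - 7*c + 10) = (c - 5)*(c - 1)*(c - 2)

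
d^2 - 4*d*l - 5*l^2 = (d - 5*l)*(d + l)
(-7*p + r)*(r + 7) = -7*p*r - 49*p + r^2 + 7*r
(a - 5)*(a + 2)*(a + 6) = a^3 + 3*a^2 - 28*a - 60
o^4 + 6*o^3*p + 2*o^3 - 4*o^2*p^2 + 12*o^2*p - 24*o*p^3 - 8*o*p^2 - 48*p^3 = (o + 2)*(o - 2*p)*(o + 2*p)*(o + 6*p)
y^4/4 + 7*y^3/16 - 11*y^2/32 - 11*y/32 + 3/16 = (y/4 + 1/4)*(y - 3/4)*(y - 1/2)*(y + 2)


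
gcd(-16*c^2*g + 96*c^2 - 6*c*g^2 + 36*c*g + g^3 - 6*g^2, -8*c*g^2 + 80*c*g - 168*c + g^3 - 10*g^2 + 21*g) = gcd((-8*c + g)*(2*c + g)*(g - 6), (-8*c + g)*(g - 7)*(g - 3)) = 8*c - g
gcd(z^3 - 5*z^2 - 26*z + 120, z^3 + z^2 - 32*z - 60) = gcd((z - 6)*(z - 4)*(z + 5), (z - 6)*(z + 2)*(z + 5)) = z^2 - z - 30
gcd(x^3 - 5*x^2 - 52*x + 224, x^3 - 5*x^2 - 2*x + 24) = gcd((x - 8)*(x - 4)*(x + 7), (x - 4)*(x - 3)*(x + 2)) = x - 4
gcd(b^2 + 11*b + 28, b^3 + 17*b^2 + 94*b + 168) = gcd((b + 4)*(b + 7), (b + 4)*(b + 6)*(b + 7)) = b^2 + 11*b + 28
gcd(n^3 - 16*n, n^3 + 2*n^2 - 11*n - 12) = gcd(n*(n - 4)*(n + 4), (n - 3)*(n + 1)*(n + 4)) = n + 4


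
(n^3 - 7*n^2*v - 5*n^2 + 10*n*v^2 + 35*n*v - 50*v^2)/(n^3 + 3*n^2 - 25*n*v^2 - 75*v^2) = (n^2 - 2*n*v - 5*n + 10*v)/(n^2 + 5*n*v + 3*n + 15*v)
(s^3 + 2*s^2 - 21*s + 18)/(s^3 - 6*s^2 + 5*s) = (s^2 + 3*s - 18)/(s*(s - 5))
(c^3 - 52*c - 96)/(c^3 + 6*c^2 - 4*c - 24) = (c - 8)/(c - 2)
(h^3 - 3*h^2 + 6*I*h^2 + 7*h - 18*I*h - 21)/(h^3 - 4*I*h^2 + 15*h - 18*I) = (h^2 + h*(-3 + 7*I) - 21*I)/(h^2 - 3*I*h + 18)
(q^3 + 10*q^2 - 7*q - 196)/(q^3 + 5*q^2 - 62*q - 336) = (q^2 + 3*q - 28)/(q^2 - 2*q - 48)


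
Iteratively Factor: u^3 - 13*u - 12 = (u - 4)*(u^2 + 4*u + 3) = (u - 4)*(u + 1)*(u + 3)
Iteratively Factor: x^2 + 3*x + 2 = (x + 2)*(x + 1)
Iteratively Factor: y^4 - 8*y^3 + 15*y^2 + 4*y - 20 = (y - 2)*(y^3 - 6*y^2 + 3*y + 10) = (y - 2)^2*(y^2 - 4*y - 5) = (y - 5)*(y - 2)^2*(y + 1)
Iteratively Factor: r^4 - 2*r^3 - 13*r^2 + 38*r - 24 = (r - 3)*(r^3 + r^2 - 10*r + 8) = (r - 3)*(r + 4)*(r^2 - 3*r + 2) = (r - 3)*(r - 1)*(r + 4)*(r - 2)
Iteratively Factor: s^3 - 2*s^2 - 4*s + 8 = (s + 2)*(s^2 - 4*s + 4) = (s - 2)*(s + 2)*(s - 2)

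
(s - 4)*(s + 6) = s^2 + 2*s - 24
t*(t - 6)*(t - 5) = t^3 - 11*t^2 + 30*t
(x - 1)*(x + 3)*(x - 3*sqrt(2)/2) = x^3 - 3*sqrt(2)*x^2/2 + 2*x^2 - 3*sqrt(2)*x - 3*x + 9*sqrt(2)/2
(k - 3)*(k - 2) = k^2 - 5*k + 6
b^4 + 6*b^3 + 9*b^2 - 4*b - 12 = (b - 1)*(b + 2)^2*(b + 3)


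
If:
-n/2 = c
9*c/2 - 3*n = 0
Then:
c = 0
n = 0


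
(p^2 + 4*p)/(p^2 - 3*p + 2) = p*(p + 4)/(p^2 - 3*p + 2)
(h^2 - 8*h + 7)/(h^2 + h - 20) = (h^2 - 8*h + 7)/(h^2 + h - 20)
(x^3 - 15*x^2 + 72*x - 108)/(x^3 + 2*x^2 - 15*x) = (x^2 - 12*x + 36)/(x*(x + 5))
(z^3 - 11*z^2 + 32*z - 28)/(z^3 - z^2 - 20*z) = (-z^3 + 11*z^2 - 32*z + 28)/(z*(-z^2 + z + 20))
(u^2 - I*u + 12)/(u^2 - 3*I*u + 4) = (u + 3*I)/(u + I)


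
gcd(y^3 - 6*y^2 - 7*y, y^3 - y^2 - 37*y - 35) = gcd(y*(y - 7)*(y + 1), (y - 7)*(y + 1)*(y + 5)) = y^2 - 6*y - 7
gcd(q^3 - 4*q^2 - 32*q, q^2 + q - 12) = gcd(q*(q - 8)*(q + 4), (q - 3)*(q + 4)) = q + 4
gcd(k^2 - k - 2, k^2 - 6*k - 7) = k + 1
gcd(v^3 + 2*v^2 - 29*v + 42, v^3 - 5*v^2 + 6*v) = v^2 - 5*v + 6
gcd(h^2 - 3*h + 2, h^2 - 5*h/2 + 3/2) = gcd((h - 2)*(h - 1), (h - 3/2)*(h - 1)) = h - 1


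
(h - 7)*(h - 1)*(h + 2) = h^3 - 6*h^2 - 9*h + 14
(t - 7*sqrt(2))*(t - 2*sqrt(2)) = t^2 - 9*sqrt(2)*t + 28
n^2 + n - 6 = (n - 2)*(n + 3)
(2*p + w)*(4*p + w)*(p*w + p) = 8*p^3*w + 8*p^3 + 6*p^2*w^2 + 6*p^2*w + p*w^3 + p*w^2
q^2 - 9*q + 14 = (q - 7)*(q - 2)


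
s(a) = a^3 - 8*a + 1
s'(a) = 3*a^2 - 8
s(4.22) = 42.39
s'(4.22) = 45.43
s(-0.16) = 2.28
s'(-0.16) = -7.92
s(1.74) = -7.65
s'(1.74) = 1.08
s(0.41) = -2.21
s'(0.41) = -7.50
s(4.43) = 52.50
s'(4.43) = 50.87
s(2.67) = -1.33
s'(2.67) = 13.39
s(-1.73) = 9.66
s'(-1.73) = 0.98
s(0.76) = -4.64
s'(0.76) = -6.27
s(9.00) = 658.00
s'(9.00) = 235.00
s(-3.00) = -2.00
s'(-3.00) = 19.00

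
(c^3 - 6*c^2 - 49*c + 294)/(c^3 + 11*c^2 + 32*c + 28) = (c^2 - 13*c + 42)/(c^2 + 4*c + 4)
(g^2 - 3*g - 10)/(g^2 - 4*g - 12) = (g - 5)/(g - 6)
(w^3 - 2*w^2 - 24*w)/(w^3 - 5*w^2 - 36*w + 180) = w*(w + 4)/(w^2 + w - 30)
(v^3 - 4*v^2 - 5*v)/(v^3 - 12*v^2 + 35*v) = (v + 1)/(v - 7)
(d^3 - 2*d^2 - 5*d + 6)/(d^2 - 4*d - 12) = (d^2 - 4*d + 3)/(d - 6)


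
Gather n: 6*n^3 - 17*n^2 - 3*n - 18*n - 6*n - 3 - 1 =6*n^3 - 17*n^2 - 27*n - 4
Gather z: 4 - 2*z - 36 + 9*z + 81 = 7*z + 49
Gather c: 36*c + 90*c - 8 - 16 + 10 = 126*c - 14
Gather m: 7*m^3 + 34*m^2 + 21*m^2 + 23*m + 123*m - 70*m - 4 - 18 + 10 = 7*m^3 + 55*m^2 + 76*m - 12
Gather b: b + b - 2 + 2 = 2*b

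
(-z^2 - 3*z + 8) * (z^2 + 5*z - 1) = -z^4 - 8*z^3 - 6*z^2 + 43*z - 8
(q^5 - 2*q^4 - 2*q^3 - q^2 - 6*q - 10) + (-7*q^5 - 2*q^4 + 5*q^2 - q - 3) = -6*q^5 - 4*q^4 - 2*q^3 + 4*q^2 - 7*q - 13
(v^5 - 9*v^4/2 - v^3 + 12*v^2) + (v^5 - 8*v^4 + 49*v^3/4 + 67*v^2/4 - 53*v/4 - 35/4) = 2*v^5 - 25*v^4/2 + 45*v^3/4 + 115*v^2/4 - 53*v/4 - 35/4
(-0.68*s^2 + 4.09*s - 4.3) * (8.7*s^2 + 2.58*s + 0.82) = -5.916*s^4 + 33.8286*s^3 - 27.4154*s^2 - 7.7402*s - 3.526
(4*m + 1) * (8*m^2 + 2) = 32*m^3 + 8*m^2 + 8*m + 2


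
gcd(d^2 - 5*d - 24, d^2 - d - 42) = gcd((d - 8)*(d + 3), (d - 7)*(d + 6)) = 1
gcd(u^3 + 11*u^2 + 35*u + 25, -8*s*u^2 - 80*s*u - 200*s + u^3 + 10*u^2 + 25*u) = u^2 + 10*u + 25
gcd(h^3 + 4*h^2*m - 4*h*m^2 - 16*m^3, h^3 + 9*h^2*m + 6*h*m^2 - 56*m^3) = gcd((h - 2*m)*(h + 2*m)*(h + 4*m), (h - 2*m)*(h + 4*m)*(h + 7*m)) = h^2 + 2*h*m - 8*m^2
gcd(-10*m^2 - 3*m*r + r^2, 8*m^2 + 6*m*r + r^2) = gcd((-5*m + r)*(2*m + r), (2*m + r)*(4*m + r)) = 2*m + r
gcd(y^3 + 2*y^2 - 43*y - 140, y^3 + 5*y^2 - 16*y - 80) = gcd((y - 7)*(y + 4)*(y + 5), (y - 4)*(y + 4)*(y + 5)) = y^2 + 9*y + 20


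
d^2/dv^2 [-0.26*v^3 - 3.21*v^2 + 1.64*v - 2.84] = -1.56*v - 6.42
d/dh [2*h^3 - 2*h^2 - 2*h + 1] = 6*h^2 - 4*h - 2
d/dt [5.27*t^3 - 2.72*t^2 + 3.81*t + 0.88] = 15.81*t^2 - 5.44*t + 3.81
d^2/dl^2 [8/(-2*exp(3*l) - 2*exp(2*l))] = 4*((exp(l) + 1)*(9*exp(l) + 4) - 2*(3*exp(l) + 2)^2)*exp(-2*l)/(exp(l) + 1)^3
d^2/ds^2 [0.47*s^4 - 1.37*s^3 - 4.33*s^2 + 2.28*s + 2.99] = 5.64*s^2 - 8.22*s - 8.66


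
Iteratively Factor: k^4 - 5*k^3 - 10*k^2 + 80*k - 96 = (k - 2)*(k^3 - 3*k^2 - 16*k + 48) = (k - 3)*(k - 2)*(k^2 - 16) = (k - 3)*(k - 2)*(k + 4)*(k - 4)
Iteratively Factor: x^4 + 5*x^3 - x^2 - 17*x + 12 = (x + 3)*(x^3 + 2*x^2 - 7*x + 4) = (x - 1)*(x + 3)*(x^2 + 3*x - 4) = (x - 1)^2*(x + 3)*(x + 4)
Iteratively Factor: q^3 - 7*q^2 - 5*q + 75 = (q - 5)*(q^2 - 2*q - 15) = (q - 5)^2*(q + 3)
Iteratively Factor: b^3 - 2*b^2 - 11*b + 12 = (b - 1)*(b^2 - b - 12) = (b - 1)*(b + 3)*(b - 4)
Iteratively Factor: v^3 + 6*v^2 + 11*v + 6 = (v + 3)*(v^2 + 3*v + 2) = (v + 1)*(v + 3)*(v + 2)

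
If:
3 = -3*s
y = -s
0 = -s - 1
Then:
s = -1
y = 1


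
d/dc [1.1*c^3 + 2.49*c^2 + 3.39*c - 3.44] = 3.3*c^2 + 4.98*c + 3.39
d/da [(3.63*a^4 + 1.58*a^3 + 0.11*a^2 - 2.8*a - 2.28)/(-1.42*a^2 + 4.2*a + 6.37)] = (-10.3092*a^5 + 43.4944*a^4 + 105.7644*a^3 + 26.6798*a^2 - 5.0738*a - 8.26)/(2.0164*a^4 - 11.928*a^3 - 0.450799999999997*a^2 + 53.508*a + 40.5769)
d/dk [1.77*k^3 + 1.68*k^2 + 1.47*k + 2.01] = 5.31*k^2 + 3.36*k + 1.47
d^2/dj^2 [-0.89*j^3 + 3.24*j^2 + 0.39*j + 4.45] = 6.48 - 5.34*j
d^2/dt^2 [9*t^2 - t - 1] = 18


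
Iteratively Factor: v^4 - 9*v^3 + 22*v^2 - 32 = (v + 1)*(v^3 - 10*v^2 + 32*v - 32) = (v - 4)*(v + 1)*(v^2 - 6*v + 8) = (v - 4)^2*(v + 1)*(v - 2)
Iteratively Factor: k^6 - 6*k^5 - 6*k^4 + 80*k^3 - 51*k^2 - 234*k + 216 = (k + 3)*(k^5 - 9*k^4 + 21*k^3 + 17*k^2 - 102*k + 72) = (k - 4)*(k + 3)*(k^4 - 5*k^3 + k^2 + 21*k - 18) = (k - 4)*(k - 3)*(k + 3)*(k^3 - 2*k^2 - 5*k + 6) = (k - 4)*(k - 3)*(k + 2)*(k + 3)*(k^2 - 4*k + 3) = (k - 4)*(k - 3)*(k - 1)*(k + 2)*(k + 3)*(k - 3)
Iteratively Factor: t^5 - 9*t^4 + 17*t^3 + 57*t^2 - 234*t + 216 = (t + 3)*(t^4 - 12*t^3 + 53*t^2 - 102*t + 72) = (t - 3)*(t + 3)*(t^3 - 9*t^2 + 26*t - 24) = (t - 4)*(t - 3)*(t + 3)*(t^2 - 5*t + 6) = (t - 4)*(t - 3)*(t - 2)*(t + 3)*(t - 3)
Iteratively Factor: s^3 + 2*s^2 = (s)*(s^2 + 2*s) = s*(s + 2)*(s)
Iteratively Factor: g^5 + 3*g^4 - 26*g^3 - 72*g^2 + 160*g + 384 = (g + 4)*(g^4 - g^3 - 22*g^2 + 16*g + 96) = (g - 4)*(g + 4)*(g^3 + 3*g^2 - 10*g - 24) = (g - 4)*(g + 4)^2*(g^2 - g - 6) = (g - 4)*(g - 3)*(g + 4)^2*(g + 2)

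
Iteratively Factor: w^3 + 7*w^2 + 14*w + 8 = (w + 4)*(w^2 + 3*w + 2) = (w + 1)*(w + 4)*(w + 2)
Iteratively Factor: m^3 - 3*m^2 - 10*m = (m)*(m^2 - 3*m - 10) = m*(m + 2)*(m - 5)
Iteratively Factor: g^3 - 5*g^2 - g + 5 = (g - 5)*(g^2 - 1) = (g - 5)*(g - 1)*(g + 1)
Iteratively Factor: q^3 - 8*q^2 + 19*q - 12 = (q - 4)*(q^2 - 4*q + 3) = (q - 4)*(q - 1)*(q - 3)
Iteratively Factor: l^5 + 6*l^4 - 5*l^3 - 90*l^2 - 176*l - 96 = (l + 3)*(l^4 + 3*l^3 - 14*l^2 - 48*l - 32) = (l - 4)*(l + 3)*(l^3 + 7*l^2 + 14*l + 8) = (l - 4)*(l + 3)*(l + 4)*(l^2 + 3*l + 2) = (l - 4)*(l + 1)*(l + 3)*(l + 4)*(l + 2)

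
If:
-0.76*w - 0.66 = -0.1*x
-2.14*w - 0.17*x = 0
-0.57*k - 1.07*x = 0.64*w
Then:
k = -7.36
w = -0.33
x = 4.12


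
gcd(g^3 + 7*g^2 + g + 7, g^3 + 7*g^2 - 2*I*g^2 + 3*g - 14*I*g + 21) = g^2 + g*(7 + I) + 7*I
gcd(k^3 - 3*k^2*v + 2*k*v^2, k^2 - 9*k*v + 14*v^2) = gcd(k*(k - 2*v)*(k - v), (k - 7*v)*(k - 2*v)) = -k + 2*v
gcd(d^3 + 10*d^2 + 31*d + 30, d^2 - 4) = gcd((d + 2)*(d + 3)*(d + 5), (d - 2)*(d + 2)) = d + 2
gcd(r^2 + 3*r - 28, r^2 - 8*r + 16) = r - 4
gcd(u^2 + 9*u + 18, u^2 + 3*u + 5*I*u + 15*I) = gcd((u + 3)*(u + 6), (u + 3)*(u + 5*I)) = u + 3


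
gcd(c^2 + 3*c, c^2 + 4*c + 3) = c + 3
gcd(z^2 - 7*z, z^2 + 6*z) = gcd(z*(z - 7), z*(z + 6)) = z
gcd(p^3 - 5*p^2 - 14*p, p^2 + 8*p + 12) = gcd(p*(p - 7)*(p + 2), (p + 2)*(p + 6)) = p + 2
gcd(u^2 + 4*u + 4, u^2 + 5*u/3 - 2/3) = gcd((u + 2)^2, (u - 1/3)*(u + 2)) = u + 2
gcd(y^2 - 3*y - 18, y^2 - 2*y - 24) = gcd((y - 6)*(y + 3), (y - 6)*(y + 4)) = y - 6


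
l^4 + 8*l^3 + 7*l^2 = l^2*(l + 1)*(l + 7)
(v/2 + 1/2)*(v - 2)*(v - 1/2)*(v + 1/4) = v^4/2 - 5*v^3/8 - 15*v^2/16 + 5*v/16 + 1/8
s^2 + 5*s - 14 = (s - 2)*(s + 7)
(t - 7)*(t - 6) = t^2 - 13*t + 42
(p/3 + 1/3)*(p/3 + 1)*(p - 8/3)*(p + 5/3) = p^4/9 + p^3/3 - 49*p^2/81 - 187*p/81 - 40/27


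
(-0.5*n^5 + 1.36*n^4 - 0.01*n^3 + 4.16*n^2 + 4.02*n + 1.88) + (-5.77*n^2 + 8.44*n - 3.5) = -0.5*n^5 + 1.36*n^4 - 0.01*n^3 - 1.61*n^2 + 12.46*n - 1.62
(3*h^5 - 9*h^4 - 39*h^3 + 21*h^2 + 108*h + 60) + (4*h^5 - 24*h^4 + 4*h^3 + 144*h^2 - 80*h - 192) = 7*h^5 - 33*h^4 - 35*h^3 + 165*h^2 + 28*h - 132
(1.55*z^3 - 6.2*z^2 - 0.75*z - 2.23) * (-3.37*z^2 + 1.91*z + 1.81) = -5.2235*z^5 + 23.8545*z^4 - 6.509*z^3 - 5.1394*z^2 - 5.6168*z - 4.0363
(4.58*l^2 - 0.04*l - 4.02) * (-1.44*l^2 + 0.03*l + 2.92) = -6.5952*l^4 + 0.195*l^3 + 19.1612*l^2 - 0.2374*l - 11.7384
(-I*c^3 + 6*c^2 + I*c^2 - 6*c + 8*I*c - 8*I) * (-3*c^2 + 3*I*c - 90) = 3*I*c^5 - 15*c^4 - 3*I*c^4 + 15*c^3 + 84*I*c^3 - 564*c^2 - 84*I*c^2 + 564*c - 720*I*c + 720*I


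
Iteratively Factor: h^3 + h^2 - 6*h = (h + 3)*(h^2 - 2*h) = (h - 2)*(h + 3)*(h)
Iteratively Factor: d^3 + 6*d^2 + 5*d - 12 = (d + 3)*(d^2 + 3*d - 4) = (d + 3)*(d + 4)*(d - 1)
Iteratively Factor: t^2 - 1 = (t + 1)*(t - 1)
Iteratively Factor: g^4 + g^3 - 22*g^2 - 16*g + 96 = (g + 4)*(g^3 - 3*g^2 - 10*g + 24) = (g + 3)*(g + 4)*(g^2 - 6*g + 8) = (g - 4)*(g + 3)*(g + 4)*(g - 2)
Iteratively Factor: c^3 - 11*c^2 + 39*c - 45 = (c - 5)*(c^2 - 6*c + 9) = (c - 5)*(c - 3)*(c - 3)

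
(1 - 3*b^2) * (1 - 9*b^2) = 27*b^4 - 12*b^2 + 1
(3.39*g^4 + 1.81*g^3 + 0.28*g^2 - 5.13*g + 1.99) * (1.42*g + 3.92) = 4.8138*g^5 + 15.859*g^4 + 7.4928*g^3 - 6.187*g^2 - 17.2838*g + 7.8008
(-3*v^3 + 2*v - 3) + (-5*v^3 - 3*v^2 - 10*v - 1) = -8*v^3 - 3*v^2 - 8*v - 4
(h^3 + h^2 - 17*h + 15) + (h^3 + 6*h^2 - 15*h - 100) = 2*h^3 + 7*h^2 - 32*h - 85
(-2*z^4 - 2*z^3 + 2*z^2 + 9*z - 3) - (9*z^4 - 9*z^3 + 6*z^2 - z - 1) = -11*z^4 + 7*z^3 - 4*z^2 + 10*z - 2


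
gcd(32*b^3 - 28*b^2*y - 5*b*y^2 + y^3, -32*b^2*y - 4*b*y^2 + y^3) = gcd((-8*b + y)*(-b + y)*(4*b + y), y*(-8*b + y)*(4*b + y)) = -32*b^2 - 4*b*y + y^2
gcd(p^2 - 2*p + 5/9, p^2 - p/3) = p - 1/3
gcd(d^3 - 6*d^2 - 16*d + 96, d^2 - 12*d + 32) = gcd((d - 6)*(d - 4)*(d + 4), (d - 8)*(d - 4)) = d - 4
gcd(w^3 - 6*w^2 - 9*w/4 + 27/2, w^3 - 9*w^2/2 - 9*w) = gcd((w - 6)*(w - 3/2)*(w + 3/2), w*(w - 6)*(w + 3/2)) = w^2 - 9*w/2 - 9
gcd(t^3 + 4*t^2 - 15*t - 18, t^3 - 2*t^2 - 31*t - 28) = t + 1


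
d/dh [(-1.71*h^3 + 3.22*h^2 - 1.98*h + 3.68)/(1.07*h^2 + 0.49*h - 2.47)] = (-1.8297*h^4 - 1.6758*h^3 + 16.3675*h^2 - 23.782*h + 3.0874)/(1.1449*h^4 + 1.0486*h^3 - 5.0457*h^2 - 2.4206*h + 6.1009)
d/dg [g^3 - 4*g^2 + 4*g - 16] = 3*g^2 - 8*g + 4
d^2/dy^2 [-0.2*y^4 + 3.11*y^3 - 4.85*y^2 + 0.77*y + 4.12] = -2.4*y^2 + 18.66*y - 9.7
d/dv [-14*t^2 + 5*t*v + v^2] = 5*t + 2*v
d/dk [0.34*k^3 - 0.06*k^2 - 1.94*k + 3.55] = 1.02*k^2 - 0.12*k - 1.94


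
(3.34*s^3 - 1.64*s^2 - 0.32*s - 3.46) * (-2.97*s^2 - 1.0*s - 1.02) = -9.9198*s^5 + 1.5308*s^4 - 0.8164*s^3 + 12.269*s^2 + 3.7864*s + 3.5292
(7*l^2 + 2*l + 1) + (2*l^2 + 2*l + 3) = 9*l^2 + 4*l + 4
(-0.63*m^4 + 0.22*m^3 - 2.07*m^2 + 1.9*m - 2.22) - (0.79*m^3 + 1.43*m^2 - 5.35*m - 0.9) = -0.63*m^4 - 0.57*m^3 - 3.5*m^2 + 7.25*m - 1.32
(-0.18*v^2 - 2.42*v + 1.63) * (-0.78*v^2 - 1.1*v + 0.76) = 0.1404*v^4 + 2.0856*v^3 + 1.2538*v^2 - 3.6322*v + 1.2388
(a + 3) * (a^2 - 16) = a^3 + 3*a^2 - 16*a - 48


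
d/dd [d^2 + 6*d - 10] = 2*d + 6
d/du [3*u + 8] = 3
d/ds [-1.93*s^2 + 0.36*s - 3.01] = 0.36 - 3.86*s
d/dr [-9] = 0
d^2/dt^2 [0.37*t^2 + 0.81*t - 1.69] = 0.740000000000000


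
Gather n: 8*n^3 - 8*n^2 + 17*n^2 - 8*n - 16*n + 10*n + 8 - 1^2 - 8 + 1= 8*n^3 + 9*n^2 - 14*n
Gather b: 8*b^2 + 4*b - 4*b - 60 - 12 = 8*b^2 - 72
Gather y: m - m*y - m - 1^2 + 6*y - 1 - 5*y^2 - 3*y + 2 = -5*y^2 + y*(3 - m)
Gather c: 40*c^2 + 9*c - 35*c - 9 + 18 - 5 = 40*c^2 - 26*c + 4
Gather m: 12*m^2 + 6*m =12*m^2 + 6*m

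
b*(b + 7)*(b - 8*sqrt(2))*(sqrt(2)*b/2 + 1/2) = sqrt(2)*b^4/2 - 15*b^3/2 + 7*sqrt(2)*b^3/2 - 105*b^2/2 - 4*sqrt(2)*b^2 - 28*sqrt(2)*b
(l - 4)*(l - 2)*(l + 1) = l^3 - 5*l^2 + 2*l + 8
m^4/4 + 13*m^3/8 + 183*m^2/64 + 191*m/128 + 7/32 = (m/4 + 1)*(m + 1/4)*(m + 1/2)*(m + 7/4)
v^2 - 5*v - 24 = (v - 8)*(v + 3)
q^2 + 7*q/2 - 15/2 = (q - 3/2)*(q + 5)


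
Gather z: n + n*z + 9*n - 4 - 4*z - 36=10*n + z*(n - 4) - 40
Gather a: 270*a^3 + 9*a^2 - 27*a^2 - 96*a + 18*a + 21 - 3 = 270*a^3 - 18*a^2 - 78*a + 18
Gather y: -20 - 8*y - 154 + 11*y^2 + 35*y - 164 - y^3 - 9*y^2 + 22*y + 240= -y^3 + 2*y^2 + 49*y - 98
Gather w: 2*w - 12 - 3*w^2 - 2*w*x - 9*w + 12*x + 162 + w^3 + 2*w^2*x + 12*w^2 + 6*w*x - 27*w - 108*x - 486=w^3 + w^2*(2*x + 9) + w*(4*x - 34) - 96*x - 336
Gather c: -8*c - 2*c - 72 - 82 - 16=-10*c - 170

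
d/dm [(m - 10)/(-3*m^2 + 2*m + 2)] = (3*m^2 - 60*m + 22)/(9*m^4 - 12*m^3 - 8*m^2 + 8*m + 4)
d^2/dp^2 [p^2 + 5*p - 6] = 2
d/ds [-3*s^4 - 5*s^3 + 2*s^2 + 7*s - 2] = -12*s^3 - 15*s^2 + 4*s + 7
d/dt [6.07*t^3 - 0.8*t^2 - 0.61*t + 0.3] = 18.21*t^2 - 1.6*t - 0.61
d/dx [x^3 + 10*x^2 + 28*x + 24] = 3*x^2 + 20*x + 28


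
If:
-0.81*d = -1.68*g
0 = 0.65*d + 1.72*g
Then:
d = 0.00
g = 0.00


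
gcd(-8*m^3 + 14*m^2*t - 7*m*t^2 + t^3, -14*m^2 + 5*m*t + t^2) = -2*m + t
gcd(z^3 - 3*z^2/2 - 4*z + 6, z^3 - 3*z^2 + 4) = z - 2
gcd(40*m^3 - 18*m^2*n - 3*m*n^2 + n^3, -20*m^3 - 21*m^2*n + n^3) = 20*m^2 + m*n - n^2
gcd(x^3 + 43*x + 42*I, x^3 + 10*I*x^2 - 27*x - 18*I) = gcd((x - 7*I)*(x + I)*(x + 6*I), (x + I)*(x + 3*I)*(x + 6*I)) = x^2 + 7*I*x - 6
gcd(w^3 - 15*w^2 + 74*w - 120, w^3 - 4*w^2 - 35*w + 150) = w - 5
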